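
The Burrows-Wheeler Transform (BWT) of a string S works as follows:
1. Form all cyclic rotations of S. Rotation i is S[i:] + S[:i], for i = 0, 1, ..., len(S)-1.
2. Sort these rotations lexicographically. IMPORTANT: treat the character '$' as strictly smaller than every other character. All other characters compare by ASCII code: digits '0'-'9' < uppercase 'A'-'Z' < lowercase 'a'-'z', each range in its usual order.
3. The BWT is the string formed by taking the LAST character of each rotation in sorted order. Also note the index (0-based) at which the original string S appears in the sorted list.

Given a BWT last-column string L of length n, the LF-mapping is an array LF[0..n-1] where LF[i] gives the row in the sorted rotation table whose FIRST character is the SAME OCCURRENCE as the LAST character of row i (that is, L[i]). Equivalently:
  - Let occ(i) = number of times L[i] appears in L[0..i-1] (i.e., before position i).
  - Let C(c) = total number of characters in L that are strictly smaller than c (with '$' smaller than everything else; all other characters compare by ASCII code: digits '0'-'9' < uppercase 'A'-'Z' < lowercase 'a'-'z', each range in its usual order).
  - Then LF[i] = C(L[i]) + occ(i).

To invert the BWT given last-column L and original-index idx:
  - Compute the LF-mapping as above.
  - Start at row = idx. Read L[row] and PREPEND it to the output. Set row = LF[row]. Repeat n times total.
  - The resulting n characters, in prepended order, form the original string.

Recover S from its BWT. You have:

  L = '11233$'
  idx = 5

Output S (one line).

LF mapping: 1 2 3 4 5 0
Walk LF starting at row 5, prepending L[row]:
  step 1: row=5, L[5]='$', prepend. Next row=LF[5]=0
  step 2: row=0, L[0]='1', prepend. Next row=LF[0]=1
  step 3: row=1, L[1]='1', prepend. Next row=LF[1]=2
  step 4: row=2, L[2]='2', prepend. Next row=LF[2]=3
  step 5: row=3, L[3]='3', prepend. Next row=LF[3]=4
  step 6: row=4, L[4]='3', prepend. Next row=LF[4]=5
Reversed output: 33211$

Answer: 33211$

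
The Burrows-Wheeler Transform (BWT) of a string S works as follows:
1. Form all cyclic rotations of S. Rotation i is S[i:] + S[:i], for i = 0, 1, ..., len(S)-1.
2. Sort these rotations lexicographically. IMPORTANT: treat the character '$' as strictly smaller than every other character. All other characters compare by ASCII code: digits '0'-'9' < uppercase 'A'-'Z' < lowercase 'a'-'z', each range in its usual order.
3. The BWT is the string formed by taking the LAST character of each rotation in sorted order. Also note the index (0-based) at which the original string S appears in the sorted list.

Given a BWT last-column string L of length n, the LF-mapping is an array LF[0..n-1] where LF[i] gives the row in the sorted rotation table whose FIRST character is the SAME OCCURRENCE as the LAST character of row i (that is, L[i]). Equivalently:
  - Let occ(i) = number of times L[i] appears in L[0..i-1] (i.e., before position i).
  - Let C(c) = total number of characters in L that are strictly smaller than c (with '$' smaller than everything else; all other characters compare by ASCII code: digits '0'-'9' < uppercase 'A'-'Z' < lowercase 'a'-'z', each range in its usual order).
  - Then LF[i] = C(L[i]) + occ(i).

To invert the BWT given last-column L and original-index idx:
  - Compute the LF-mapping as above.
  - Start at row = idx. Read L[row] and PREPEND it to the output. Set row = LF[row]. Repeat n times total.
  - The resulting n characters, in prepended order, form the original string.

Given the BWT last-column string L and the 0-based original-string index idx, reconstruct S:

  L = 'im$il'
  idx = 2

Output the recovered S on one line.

Answer: ilmi$

Derivation:
LF mapping: 1 4 0 2 3
Walk LF starting at row 2, prepending L[row]:
  step 1: row=2, L[2]='$', prepend. Next row=LF[2]=0
  step 2: row=0, L[0]='i', prepend. Next row=LF[0]=1
  step 3: row=1, L[1]='m', prepend. Next row=LF[1]=4
  step 4: row=4, L[4]='l', prepend. Next row=LF[4]=3
  step 5: row=3, L[3]='i', prepend. Next row=LF[3]=2
Reversed output: ilmi$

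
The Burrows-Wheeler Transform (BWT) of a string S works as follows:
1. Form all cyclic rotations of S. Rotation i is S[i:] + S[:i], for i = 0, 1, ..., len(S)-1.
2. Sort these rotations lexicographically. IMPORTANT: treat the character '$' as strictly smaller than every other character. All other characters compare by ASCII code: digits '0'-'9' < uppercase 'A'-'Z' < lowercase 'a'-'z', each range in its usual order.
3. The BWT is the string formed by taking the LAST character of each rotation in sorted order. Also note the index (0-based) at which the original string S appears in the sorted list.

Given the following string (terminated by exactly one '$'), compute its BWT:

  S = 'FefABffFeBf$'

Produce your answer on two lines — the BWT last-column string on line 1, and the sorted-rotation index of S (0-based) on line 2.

All 12 rotations (rotation i = S[i:]+S[:i]):
  rot[0] = FefABffFeBf$
  rot[1] = efABffFeBf$F
  rot[2] = fABffFeBf$Fe
  rot[3] = ABffFeBf$Fef
  rot[4] = BffFeBf$FefA
  rot[5] = ffFeBf$FefAB
  rot[6] = fFeBf$FefABf
  rot[7] = FeBf$FefABff
  rot[8] = eBf$FefABffF
  rot[9] = Bf$FefABffFe
  rot[10] = f$FefABffFeB
  rot[11] = $FefABffFeBf
Sorted (with $ < everything):
  sorted[0] = $FefABffFeBf  (last char: 'f')
  sorted[1] = ABffFeBf$Fef  (last char: 'f')
  sorted[2] = Bf$FefABffFe  (last char: 'e')
  sorted[3] = BffFeBf$FefA  (last char: 'A')
  sorted[4] = FeBf$FefABff  (last char: 'f')
  sorted[5] = FefABffFeBf$  (last char: '$')
  sorted[6] = eBf$FefABffF  (last char: 'F')
  sorted[7] = efABffFeBf$F  (last char: 'F')
  sorted[8] = f$FefABffFeB  (last char: 'B')
  sorted[9] = fABffFeBf$Fe  (last char: 'e')
  sorted[10] = fFeBf$FefABf  (last char: 'f')
  sorted[11] = ffFeBf$FefAB  (last char: 'B')
Last column: ffeAf$FFBefB
Original string S is at sorted index 5

Answer: ffeAf$FFBefB
5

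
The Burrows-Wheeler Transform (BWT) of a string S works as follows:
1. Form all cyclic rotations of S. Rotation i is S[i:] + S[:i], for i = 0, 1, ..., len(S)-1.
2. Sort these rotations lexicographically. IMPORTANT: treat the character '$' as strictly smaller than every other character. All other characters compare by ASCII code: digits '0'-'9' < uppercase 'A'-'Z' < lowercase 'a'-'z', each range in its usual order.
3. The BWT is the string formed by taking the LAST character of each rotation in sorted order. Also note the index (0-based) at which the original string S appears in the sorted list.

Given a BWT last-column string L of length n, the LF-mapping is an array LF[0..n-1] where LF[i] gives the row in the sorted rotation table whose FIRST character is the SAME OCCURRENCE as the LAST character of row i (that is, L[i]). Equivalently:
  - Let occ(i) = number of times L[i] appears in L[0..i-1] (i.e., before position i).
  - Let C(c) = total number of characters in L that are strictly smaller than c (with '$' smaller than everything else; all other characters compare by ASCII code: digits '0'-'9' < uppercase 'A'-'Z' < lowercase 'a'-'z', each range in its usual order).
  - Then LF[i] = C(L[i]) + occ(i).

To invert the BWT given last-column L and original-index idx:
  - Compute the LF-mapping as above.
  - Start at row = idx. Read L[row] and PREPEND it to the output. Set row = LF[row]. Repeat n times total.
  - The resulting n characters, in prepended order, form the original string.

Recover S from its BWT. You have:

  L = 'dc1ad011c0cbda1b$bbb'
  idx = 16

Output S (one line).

Answer: cbcabdbd11c01a10bbd$

Derivation:
LF mapping: 17 14 3 7 18 1 4 5 15 2 16 9 19 8 6 10 0 11 12 13
Walk LF starting at row 16, prepending L[row]:
  step 1: row=16, L[16]='$', prepend. Next row=LF[16]=0
  step 2: row=0, L[0]='d', prepend. Next row=LF[0]=17
  step 3: row=17, L[17]='b', prepend. Next row=LF[17]=11
  step 4: row=11, L[11]='b', prepend. Next row=LF[11]=9
  step 5: row=9, L[9]='0', prepend. Next row=LF[9]=2
  step 6: row=2, L[2]='1', prepend. Next row=LF[2]=3
  step 7: row=3, L[3]='a', prepend. Next row=LF[3]=7
  step 8: row=7, L[7]='1', prepend. Next row=LF[7]=5
  step 9: row=5, L[5]='0', prepend. Next row=LF[5]=1
  step 10: row=1, L[1]='c', prepend. Next row=LF[1]=14
  step 11: row=14, L[14]='1', prepend. Next row=LF[14]=6
  step 12: row=6, L[6]='1', prepend. Next row=LF[6]=4
  step 13: row=4, L[4]='d', prepend. Next row=LF[4]=18
  step 14: row=18, L[18]='b', prepend. Next row=LF[18]=12
  step 15: row=12, L[12]='d', prepend. Next row=LF[12]=19
  step 16: row=19, L[19]='b', prepend. Next row=LF[19]=13
  step 17: row=13, L[13]='a', prepend. Next row=LF[13]=8
  step 18: row=8, L[8]='c', prepend. Next row=LF[8]=15
  step 19: row=15, L[15]='b', prepend. Next row=LF[15]=10
  step 20: row=10, L[10]='c', prepend. Next row=LF[10]=16
Reversed output: cbcabdbd11c01a10bbd$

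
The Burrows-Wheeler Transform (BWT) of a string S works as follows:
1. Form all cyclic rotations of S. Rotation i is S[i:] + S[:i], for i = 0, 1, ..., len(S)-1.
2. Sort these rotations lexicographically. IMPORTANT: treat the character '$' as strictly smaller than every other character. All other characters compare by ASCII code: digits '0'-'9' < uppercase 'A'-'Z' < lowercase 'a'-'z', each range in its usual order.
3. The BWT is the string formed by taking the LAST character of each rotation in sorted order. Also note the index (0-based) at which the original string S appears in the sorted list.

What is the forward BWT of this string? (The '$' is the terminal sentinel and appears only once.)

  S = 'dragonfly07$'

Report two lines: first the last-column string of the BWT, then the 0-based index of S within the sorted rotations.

All 12 rotations (rotation i = S[i:]+S[:i]):
  rot[0] = dragonfly07$
  rot[1] = ragonfly07$d
  rot[2] = agonfly07$dr
  rot[3] = gonfly07$dra
  rot[4] = onfly07$drag
  rot[5] = nfly07$drago
  rot[6] = fly07$dragon
  rot[7] = ly07$dragonf
  rot[8] = y07$dragonfl
  rot[9] = 07$dragonfly
  rot[10] = 7$dragonfly0
  rot[11] = $dragonfly07
Sorted (with $ < everything):
  sorted[0] = $dragonfly07  (last char: '7')
  sorted[1] = 07$dragonfly  (last char: 'y')
  sorted[2] = 7$dragonfly0  (last char: '0')
  sorted[3] = agonfly07$dr  (last char: 'r')
  sorted[4] = dragonfly07$  (last char: '$')
  sorted[5] = fly07$dragon  (last char: 'n')
  sorted[6] = gonfly07$dra  (last char: 'a')
  sorted[7] = ly07$dragonf  (last char: 'f')
  sorted[8] = nfly07$drago  (last char: 'o')
  sorted[9] = onfly07$drag  (last char: 'g')
  sorted[10] = ragonfly07$d  (last char: 'd')
  sorted[11] = y07$dragonfl  (last char: 'l')
Last column: 7y0r$nafogdl
Original string S is at sorted index 4

Answer: 7y0r$nafogdl
4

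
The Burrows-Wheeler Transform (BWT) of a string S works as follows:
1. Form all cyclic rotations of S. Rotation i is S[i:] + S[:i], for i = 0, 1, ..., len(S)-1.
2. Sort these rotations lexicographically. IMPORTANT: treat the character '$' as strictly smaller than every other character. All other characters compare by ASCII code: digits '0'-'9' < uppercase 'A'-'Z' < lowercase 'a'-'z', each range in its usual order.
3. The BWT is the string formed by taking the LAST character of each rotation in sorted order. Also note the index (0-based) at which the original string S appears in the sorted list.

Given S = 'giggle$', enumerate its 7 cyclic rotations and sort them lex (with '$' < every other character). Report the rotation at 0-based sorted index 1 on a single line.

All 7 rotations (rotation i = S[i:]+S[:i]):
  rot[0] = giggle$
  rot[1] = iggle$g
  rot[2] = ggle$gi
  rot[3] = gle$gig
  rot[4] = le$gigg
  rot[5] = e$giggl
  rot[6] = $giggle
Sorted (with $ < everything):
  sorted[0] = $giggle
  sorted[1] = e$giggl
  sorted[2] = ggle$gi
  sorted[3] = giggle$
  sorted[4] = gle$gig
  sorted[5] = iggle$g
  sorted[6] = le$gigg
sorted[1] = e$giggl

Answer: e$giggl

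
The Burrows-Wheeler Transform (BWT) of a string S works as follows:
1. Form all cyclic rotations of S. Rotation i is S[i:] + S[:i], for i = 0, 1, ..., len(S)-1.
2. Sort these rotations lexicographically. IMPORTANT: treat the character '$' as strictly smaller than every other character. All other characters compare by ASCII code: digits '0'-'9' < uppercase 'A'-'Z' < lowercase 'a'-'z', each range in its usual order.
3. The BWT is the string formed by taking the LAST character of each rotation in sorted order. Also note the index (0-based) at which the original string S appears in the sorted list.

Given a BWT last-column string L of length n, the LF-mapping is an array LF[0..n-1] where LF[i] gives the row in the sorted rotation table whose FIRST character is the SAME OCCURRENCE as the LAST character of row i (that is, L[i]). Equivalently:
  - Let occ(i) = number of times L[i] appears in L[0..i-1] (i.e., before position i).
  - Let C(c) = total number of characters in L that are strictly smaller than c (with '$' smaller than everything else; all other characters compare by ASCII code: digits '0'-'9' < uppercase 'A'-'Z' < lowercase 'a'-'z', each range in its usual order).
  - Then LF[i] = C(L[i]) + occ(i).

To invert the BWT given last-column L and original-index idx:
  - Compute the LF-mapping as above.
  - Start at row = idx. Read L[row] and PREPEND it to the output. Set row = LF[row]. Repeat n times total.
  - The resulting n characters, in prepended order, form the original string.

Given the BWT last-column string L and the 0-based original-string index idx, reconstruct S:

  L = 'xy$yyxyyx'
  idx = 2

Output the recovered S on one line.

Answer: xyxyyyyx$

Derivation:
LF mapping: 1 4 0 5 6 2 7 8 3
Walk LF starting at row 2, prepending L[row]:
  step 1: row=2, L[2]='$', prepend. Next row=LF[2]=0
  step 2: row=0, L[0]='x', prepend. Next row=LF[0]=1
  step 3: row=1, L[1]='y', prepend. Next row=LF[1]=4
  step 4: row=4, L[4]='y', prepend. Next row=LF[4]=6
  step 5: row=6, L[6]='y', prepend. Next row=LF[6]=7
  step 6: row=7, L[7]='y', prepend. Next row=LF[7]=8
  step 7: row=8, L[8]='x', prepend. Next row=LF[8]=3
  step 8: row=3, L[3]='y', prepend. Next row=LF[3]=5
  step 9: row=5, L[5]='x', prepend. Next row=LF[5]=2
Reversed output: xyxyyyyx$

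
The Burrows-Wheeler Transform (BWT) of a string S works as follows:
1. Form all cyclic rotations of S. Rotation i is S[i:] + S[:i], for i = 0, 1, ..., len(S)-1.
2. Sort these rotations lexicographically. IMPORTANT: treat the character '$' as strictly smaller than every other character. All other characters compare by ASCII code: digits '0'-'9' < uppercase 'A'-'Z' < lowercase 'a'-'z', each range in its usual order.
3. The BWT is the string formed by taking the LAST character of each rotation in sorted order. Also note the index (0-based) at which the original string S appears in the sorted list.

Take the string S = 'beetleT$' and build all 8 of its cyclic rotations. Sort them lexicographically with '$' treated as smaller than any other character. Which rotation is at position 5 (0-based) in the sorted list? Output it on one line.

All 8 rotations (rotation i = S[i:]+S[:i]):
  rot[0] = beetleT$
  rot[1] = eetleT$b
  rot[2] = etleT$be
  rot[3] = tleT$bee
  rot[4] = leT$beet
  rot[5] = eT$beetl
  rot[6] = T$beetle
  rot[7] = $beetleT
Sorted (with $ < everything):
  sorted[0] = $beetleT
  sorted[1] = T$beetle
  sorted[2] = beetleT$
  sorted[3] = eT$beetl
  sorted[4] = eetleT$b
  sorted[5] = etleT$be
  sorted[6] = leT$beet
  sorted[7] = tleT$bee
sorted[5] = etleT$be

Answer: etleT$be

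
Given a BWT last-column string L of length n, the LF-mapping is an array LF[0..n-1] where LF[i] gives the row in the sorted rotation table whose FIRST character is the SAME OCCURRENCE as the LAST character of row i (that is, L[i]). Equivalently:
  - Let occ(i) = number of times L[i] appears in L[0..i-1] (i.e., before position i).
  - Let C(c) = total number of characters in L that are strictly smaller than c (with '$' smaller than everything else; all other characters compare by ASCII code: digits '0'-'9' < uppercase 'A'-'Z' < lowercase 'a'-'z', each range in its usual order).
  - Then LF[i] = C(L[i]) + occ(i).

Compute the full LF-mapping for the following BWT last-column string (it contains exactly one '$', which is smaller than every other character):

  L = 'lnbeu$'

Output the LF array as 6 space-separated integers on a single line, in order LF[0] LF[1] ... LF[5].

Char counts: '$':1, 'b':1, 'e':1, 'l':1, 'n':1, 'u':1
C (first-col start): C('$')=0, C('b')=1, C('e')=2, C('l')=3, C('n')=4, C('u')=5
L[0]='l': occ=0, LF[0]=C('l')+0=3+0=3
L[1]='n': occ=0, LF[1]=C('n')+0=4+0=4
L[2]='b': occ=0, LF[2]=C('b')+0=1+0=1
L[3]='e': occ=0, LF[3]=C('e')+0=2+0=2
L[4]='u': occ=0, LF[4]=C('u')+0=5+0=5
L[5]='$': occ=0, LF[5]=C('$')+0=0+0=0

Answer: 3 4 1 2 5 0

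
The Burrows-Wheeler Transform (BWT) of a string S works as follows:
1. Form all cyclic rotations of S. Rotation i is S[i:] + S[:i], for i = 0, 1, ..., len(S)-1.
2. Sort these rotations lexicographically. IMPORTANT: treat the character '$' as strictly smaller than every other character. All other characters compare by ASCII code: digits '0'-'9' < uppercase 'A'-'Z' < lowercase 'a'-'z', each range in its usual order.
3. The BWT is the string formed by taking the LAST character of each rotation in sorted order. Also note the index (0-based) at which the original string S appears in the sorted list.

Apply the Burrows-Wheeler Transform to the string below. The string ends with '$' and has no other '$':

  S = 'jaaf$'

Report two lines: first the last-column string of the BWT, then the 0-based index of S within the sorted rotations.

Answer: fjaa$
4

Derivation:
All 5 rotations (rotation i = S[i:]+S[:i]):
  rot[0] = jaaf$
  rot[1] = aaf$j
  rot[2] = af$ja
  rot[3] = f$jaa
  rot[4] = $jaaf
Sorted (with $ < everything):
  sorted[0] = $jaaf  (last char: 'f')
  sorted[1] = aaf$j  (last char: 'j')
  sorted[2] = af$ja  (last char: 'a')
  sorted[3] = f$jaa  (last char: 'a')
  sorted[4] = jaaf$  (last char: '$')
Last column: fjaa$
Original string S is at sorted index 4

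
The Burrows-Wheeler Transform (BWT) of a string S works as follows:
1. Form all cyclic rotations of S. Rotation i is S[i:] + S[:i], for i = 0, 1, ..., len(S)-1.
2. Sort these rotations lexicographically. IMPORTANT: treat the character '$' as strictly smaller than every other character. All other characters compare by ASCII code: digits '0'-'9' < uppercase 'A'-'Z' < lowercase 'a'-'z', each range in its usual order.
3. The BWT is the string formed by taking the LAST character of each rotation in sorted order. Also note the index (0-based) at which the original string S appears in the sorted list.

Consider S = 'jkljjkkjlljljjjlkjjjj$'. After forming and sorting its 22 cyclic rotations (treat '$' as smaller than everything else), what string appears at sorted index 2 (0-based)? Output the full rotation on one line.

Answer: jj$jkljjkkjlljljjjlkjj

Derivation:
All 22 rotations (rotation i = S[i:]+S[:i]):
  rot[0] = jkljjkkjlljljjjlkjjjj$
  rot[1] = kljjkkjlljljjjlkjjjj$j
  rot[2] = ljjkkjlljljjjlkjjjj$jk
  rot[3] = jjkkjlljljjjlkjjjj$jkl
  rot[4] = jkkjlljljjjlkjjjj$jklj
  rot[5] = kkjlljljjjlkjjjj$jkljj
  rot[6] = kjlljljjjlkjjjj$jkljjk
  rot[7] = jlljljjjlkjjjj$jkljjkk
  rot[8] = lljljjjlkjjjj$jkljjkkj
  rot[9] = ljljjjlkjjjj$jkljjkkjl
  rot[10] = jljjjlkjjjj$jkljjkkjll
  rot[11] = ljjjlkjjjj$jkljjkkjllj
  rot[12] = jjjlkjjjj$jkljjkkjlljl
  rot[13] = jjlkjjjj$jkljjkkjlljlj
  rot[14] = jlkjjjj$jkljjkkjlljljj
  rot[15] = lkjjjj$jkljjkkjlljljjj
  rot[16] = kjjjj$jkljjkkjlljljjjl
  rot[17] = jjjj$jkljjkkjlljljjjlk
  rot[18] = jjj$jkljjkkjlljljjjlkj
  rot[19] = jj$jkljjkkjlljljjjlkjj
  rot[20] = j$jkljjkkjlljljjjlkjjj
  rot[21] = $jkljjkkjlljljjjlkjjjj
Sorted (with $ < everything):
  sorted[0] = $jkljjkkjlljljjjlkjjjj
  sorted[1] = j$jkljjkkjlljljjjlkjjj
  sorted[2] = jj$jkljjkkjlljljjjlkjj
  sorted[3] = jjj$jkljjkkjlljljjjlkj
  sorted[4] = jjjj$jkljjkkjlljljjjlk
  sorted[5] = jjjlkjjjj$jkljjkkjlljl
  sorted[6] = jjkkjlljljjjlkjjjj$jkl
  sorted[7] = jjlkjjjj$jkljjkkjlljlj
  sorted[8] = jkkjlljljjjlkjjjj$jklj
  sorted[9] = jkljjkkjlljljjjlkjjjj$
  sorted[10] = jljjjlkjjjj$jkljjkkjll
  sorted[11] = jlkjjjj$jkljjkkjlljljj
  sorted[12] = jlljljjjlkjjjj$jkljjkk
  sorted[13] = kjjjj$jkljjkkjlljljjjl
  sorted[14] = kjlljljjjlkjjjj$jkljjk
  sorted[15] = kkjlljljjjlkjjjj$jkljj
  sorted[16] = kljjkkjlljljjjlkjjjj$j
  sorted[17] = ljjjlkjjjj$jkljjkkjllj
  sorted[18] = ljjkkjlljljjjlkjjjj$jk
  sorted[19] = ljljjjlkjjjj$jkljjkkjl
  sorted[20] = lkjjjj$jkljjkkjlljljjj
  sorted[21] = lljljjjlkjjjj$jkljjkkj
sorted[2] = jj$jkljjkkjlljljjjlkjj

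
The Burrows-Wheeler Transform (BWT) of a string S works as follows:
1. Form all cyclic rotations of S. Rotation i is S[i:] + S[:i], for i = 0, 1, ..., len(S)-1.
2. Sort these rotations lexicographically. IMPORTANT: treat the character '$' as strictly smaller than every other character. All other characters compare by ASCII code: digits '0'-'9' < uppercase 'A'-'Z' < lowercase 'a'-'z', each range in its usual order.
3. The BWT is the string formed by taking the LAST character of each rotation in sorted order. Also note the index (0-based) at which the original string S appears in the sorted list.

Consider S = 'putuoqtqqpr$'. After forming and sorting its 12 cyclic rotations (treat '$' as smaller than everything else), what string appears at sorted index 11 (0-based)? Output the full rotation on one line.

All 12 rotations (rotation i = S[i:]+S[:i]):
  rot[0] = putuoqtqqpr$
  rot[1] = utuoqtqqpr$p
  rot[2] = tuoqtqqpr$pu
  rot[3] = uoqtqqpr$put
  rot[4] = oqtqqpr$putu
  rot[5] = qtqqpr$putuo
  rot[6] = tqqpr$putuoq
  rot[7] = qqpr$putuoqt
  rot[8] = qpr$putuoqtq
  rot[9] = pr$putuoqtqq
  rot[10] = r$putuoqtqqp
  rot[11] = $putuoqtqqpr
Sorted (with $ < everything):
  sorted[0] = $putuoqtqqpr
  sorted[1] = oqtqqpr$putu
  sorted[2] = pr$putuoqtqq
  sorted[3] = putuoqtqqpr$
  sorted[4] = qpr$putuoqtq
  sorted[5] = qqpr$putuoqt
  sorted[6] = qtqqpr$putuo
  sorted[7] = r$putuoqtqqp
  sorted[8] = tqqpr$putuoq
  sorted[9] = tuoqtqqpr$pu
  sorted[10] = uoqtqqpr$put
  sorted[11] = utuoqtqqpr$p
sorted[11] = utuoqtqqpr$p

Answer: utuoqtqqpr$p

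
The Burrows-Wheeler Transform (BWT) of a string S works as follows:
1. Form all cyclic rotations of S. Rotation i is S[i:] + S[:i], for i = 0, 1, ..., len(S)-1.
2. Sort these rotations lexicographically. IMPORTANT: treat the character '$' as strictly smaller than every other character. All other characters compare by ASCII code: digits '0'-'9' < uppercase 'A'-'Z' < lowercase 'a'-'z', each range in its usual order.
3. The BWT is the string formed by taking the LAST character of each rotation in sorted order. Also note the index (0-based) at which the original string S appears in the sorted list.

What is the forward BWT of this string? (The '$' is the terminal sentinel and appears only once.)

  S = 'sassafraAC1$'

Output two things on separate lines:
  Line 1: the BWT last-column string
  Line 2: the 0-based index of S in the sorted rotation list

All 12 rotations (rotation i = S[i:]+S[:i]):
  rot[0] = sassafraAC1$
  rot[1] = assafraAC1$s
  rot[2] = ssafraAC1$sa
  rot[3] = safraAC1$sas
  rot[4] = afraAC1$sass
  rot[5] = fraAC1$sassa
  rot[6] = raAC1$sassaf
  rot[7] = aAC1$sassafr
  rot[8] = AC1$sassafra
  rot[9] = C1$sassafraA
  rot[10] = 1$sassafraAC
  rot[11] = $sassafraAC1
Sorted (with $ < everything):
  sorted[0] = $sassafraAC1  (last char: '1')
  sorted[1] = 1$sassafraAC  (last char: 'C')
  sorted[2] = AC1$sassafra  (last char: 'a')
  sorted[3] = C1$sassafraA  (last char: 'A')
  sorted[4] = aAC1$sassafr  (last char: 'r')
  sorted[5] = afraAC1$sass  (last char: 's')
  sorted[6] = assafraAC1$s  (last char: 's')
  sorted[7] = fraAC1$sassa  (last char: 'a')
  sorted[8] = raAC1$sassaf  (last char: 'f')
  sorted[9] = safraAC1$sas  (last char: 's')
  sorted[10] = sassafraAC1$  (last char: '$')
  sorted[11] = ssafraAC1$sa  (last char: 'a')
Last column: 1CaArssafs$a
Original string S is at sorted index 10

Answer: 1CaArssafs$a
10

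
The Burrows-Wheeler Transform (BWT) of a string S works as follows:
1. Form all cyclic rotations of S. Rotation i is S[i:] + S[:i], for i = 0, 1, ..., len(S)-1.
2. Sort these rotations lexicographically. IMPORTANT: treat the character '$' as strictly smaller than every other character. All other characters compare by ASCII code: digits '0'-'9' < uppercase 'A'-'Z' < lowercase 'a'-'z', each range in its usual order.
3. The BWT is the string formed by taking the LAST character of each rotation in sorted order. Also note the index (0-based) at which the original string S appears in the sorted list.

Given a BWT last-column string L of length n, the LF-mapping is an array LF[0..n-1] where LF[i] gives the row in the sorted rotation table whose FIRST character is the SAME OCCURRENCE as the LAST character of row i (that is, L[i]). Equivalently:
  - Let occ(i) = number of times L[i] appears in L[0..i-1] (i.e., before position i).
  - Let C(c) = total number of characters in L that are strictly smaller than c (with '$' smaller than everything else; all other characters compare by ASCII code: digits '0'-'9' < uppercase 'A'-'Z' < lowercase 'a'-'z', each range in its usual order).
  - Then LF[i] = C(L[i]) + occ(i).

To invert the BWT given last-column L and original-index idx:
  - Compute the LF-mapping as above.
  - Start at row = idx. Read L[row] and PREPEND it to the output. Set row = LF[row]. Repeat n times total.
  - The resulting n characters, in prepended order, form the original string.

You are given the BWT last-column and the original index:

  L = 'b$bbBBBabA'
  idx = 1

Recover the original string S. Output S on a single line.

LF mapping: 6 0 7 8 2 3 4 5 9 1
Walk LF starting at row 1, prepending L[row]:
  step 1: row=1, L[1]='$', prepend. Next row=LF[1]=0
  step 2: row=0, L[0]='b', prepend. Next row=LF[0]=6
  step 3: row=6, L[6]='B', prepend. Next row=LF[6]=4
  step 4: row=4, L[4]='B', prepend. Next row=LF[4]=2
  step 5: row=2, L[2]='b', prepend. Next row=LF[2]=7
  step 6: row=7, L[7]='a', prepend. Next row=LF[7]=5
  step 7: row=5, L[5]='B', prepend. Next row=LF[5]=3
  step 8: row=3, L[3]='b', prepend. Next row=LF[3]=8
  step 9: row=8, L[8]='b', prepend. Next row=LF[8]=9
  step 10: row=9, L[9]='A', prepend. Next row=LF[9]=1
Reversed output: AbbBabBBb$

Answer: AbbBabBBb$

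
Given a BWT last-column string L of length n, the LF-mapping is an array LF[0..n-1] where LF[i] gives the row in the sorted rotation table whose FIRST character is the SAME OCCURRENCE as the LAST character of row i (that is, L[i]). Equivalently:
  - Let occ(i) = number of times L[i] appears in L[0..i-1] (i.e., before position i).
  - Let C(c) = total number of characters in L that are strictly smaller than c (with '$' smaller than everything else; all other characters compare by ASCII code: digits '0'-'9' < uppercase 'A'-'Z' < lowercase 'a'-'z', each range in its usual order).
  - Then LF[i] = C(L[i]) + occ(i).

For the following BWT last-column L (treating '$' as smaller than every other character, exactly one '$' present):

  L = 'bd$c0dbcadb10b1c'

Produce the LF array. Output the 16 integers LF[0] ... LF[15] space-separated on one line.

Answer: 6 13 0 10 1 14 7 11 5 15 8 3 2 9 4 12

Derivation:
Char counts: '$':1, '0':2, '1':2, 'a':1, 'b':4, 'c':3, 'd':3
C (first-col start): C('$')=0, C('0')=1, C('1')=3, C('a')=5, C('b')=6, C('c')=10, C('d')=13
L[0]='b': occ=0, LF[0]=C('b')+0=6+0=6
L[1]='d': occ=0, LF[1]=C('d')+0=13+0=13
L[2]='$': occ=0, LF[2]=C('$')+0=0+0=0
L[3]='c': occ=0, LF[3]=C('c')+0=10+0=10
L[4]='0': occ=0, LF[4]=C('0')+0=1+0=1
L[5]='d': occ=1, LF[5]=C('d')+1=13+1=14
L[6]='b': occ=1, LF[6]=C('b')+1=6+1=7
L[7]='c': occ=1, LF[7]=C('c')+1=10+1=11
L[8]='a': occ=0, LF[8]=C('a')+0=5+0=5
L[9]='d': occ=2, LF[9]=C('d')+2=13+2=15
L[10]='b': occ=2, LF[10]=C('b')+2=6+2=8
L[11]='1': occ=0, LF[11]=C('1')+0=3+0=3
L[12]='0': occ=1, LF[12]=C('0')+1=1+1=2
L[13]='b': occ=3, LF[13]=C('b')+3=6+3=9
L[14]='1': occ=1, LF[14]=C('1')+1=3+1=4
L[15]='c': occ=2, LF[15]=C('c')+2=10+2=12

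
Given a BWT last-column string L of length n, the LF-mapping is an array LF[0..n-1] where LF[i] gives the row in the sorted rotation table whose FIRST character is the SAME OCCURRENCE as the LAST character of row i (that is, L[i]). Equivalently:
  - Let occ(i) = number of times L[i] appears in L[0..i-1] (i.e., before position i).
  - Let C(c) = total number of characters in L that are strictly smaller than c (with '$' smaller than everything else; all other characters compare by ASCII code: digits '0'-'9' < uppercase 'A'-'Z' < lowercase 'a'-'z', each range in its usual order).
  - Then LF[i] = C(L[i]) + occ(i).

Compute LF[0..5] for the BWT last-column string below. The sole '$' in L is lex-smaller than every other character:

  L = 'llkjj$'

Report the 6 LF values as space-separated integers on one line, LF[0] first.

Char counts: '$':1, 'j':2, 'k':1, 'l':2
C (first-col start): C('$')=0, C('j')=1, C('k')=3, C('l')=4
L[0]='l': occ=0, LF[0]=C('l')+0=4+0=4
L[1]='l': occ=1, LF[1]=C('l')+1=4+1=5
L[2]='k': occ=0, LF[2]=C('k')+0=3+0=3
L[3]='j': occ=0, LF[3]=C('j')+0=1+0=1
L[4]='j': occ=1, LF[4]=C('j')+1=1+1=2
L[5]='$': occ=0, LF[5]=C('$')+0=0+0=0

Answer: 4 5 3 1 2 0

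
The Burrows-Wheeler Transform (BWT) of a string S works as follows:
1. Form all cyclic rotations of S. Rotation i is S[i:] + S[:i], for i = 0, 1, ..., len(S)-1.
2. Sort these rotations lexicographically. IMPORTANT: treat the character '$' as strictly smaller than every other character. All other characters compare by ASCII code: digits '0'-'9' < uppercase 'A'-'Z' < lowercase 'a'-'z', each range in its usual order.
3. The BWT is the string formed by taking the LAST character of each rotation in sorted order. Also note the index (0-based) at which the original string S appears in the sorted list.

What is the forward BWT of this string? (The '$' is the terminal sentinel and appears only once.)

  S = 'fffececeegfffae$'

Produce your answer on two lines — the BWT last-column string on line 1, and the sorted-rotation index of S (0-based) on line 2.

Answer: efeeafcceffffg$e
14

Derivation:
All 16 rotations (rotation i = S[i:]+S[:i]):
  rot[0] = fffececeegfffae$
  rot[1] = ffececeegfffae$f
  rot[2] = fececeegfffae$ff
  rot[3] = ececeegfffae$fff
  rot[4] = ceceegfffae$fffe
  rot[5] = eceegfffae$fffec
  rot[6] = ceegfffae$fffece
  rot[7] = eegfffae$fffecec
  rot[8] = egfffae$fffecece
  rot[9] = gfffae$fffececee
  rot[10] = fffae$fffececeeg
  rot[11] = ffae$fffececeegf
  rot[12] = fae$fffececeegff
  rot[13] = ae$fffececeegfff
  rot[14] = e$fffececeegfffa
  rot[15] = $fffececeegfffae
Sorted (with $ < everything):
  sorted[0] = $fffececeegfffae  (last char: 'e')
  sorted[1] = ae$fffececeegfff  (last char: 'f')
  sorted[2] = ceceegfffae$fffe  (last char: 'e')
  sorted[3] = ceegfffae$fffece  (last char: 'e')
  sorted[4] = e$fffececeegfffa  (last char: 'a')
  sorted[5] = ececeegfffae$fff  (last char: 'f')
  sorted[6] = eceegfffae$fffec  (last char: 'c')
  sorted[7] = eegfffae$fffecec  (last char: 'c')
  sorted[8] = egfffae$fffecece  (last char: 'e')
  sorted[9] = fae$fffececeegff  (last char: 'f')
  sorted[10] = fececeegfffae$ff  (last char: 'f')
  sorted[11] = ffae$fffececeegf  (last char: 'f')
  sorted[12] = ffececeegfffae$f  (last char: 'f')
  sorted[13] = fffae$fffececeeg  (last char: 'g')
  sorted[14] = fffececeegfffae$  (last char: '$')
  sorted[15] = gfffae$fffececee  (last char: 'e')
Last column: efeeafcceffffg$e
Original string S is at sorted index 14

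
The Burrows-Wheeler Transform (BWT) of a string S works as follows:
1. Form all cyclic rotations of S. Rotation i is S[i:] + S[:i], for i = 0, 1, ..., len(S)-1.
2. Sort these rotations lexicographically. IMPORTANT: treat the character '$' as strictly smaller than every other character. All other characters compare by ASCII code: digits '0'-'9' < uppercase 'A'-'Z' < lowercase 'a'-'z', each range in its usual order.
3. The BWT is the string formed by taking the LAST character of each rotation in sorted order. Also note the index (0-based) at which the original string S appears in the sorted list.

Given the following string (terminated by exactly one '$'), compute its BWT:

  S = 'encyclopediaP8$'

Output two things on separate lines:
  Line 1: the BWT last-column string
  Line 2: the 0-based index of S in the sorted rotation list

All 15 rotations (rotation i = S[i:]+S[:i]):
  rot[0] = encyclopediaP8$
  rot[1] = ncyclopediaP8$e
  rot[2] = cyclopediaP8$en
  rot[3] = yclopediaP8$enc
  rot[4] = clopediaP8$ency
  rot[5] = lopediaP8$encyc
  rot[6] = opediaP8$encycl
  rot[7] = pediaP8$encyclo
  rot[8] = ediaP8$encyclop
  rot[9] = diaP8$encyclope
  rot[10] = iaP8$encycloped
  rot[11] = aP8$encyclopedi
  rot[12] = P8$encyclopedia
  rot[13] = 8$encyclopediaP
  rot[14] = $encyclopediaP8
Sorted (with $ < everything):
  sorted[0] = $encyclopediaP8  (last char: '8')
  sorted[1] = 8$encyclopediaP  (last char: 'P')
  sorted[2] = P8$encyclopedia  (last char: 'a')
  sorted[3] = aP8$encyclopedi  (last char: 'i')
  sorted[4] = clopediaP8$ency  (last char: 'y')
  sorted[5] = cyclopediaP8$en  (last char: 'n')
  sorted[6] = diaP8$encyclope  (last char: 'e')
  sorted[7] = ediaP8$encyclop  (last char: 'p')
  sorted[8] = encyclopediaP8$  (last char: '$')
  sorted[9] = iaP8$encycloped  (last char: 'd')
  sorted[10] = lopediaP8$encyc  (last char: 'c')
  sorted[11] = ncyclopediaP8$e  (last char: 'e')
  sorted[12] = opediaP8$encycl  (last char: 'l')
  sorted[13] = pediaP8$encyclo  (last char: 'o')
  sorted[14] = yclopediaP8$enc  (last char: 'c')
Last column: 8Paiynep$dceloc
Original string S is at sorted index 8

Answer: 8Paiynep$dceloc
8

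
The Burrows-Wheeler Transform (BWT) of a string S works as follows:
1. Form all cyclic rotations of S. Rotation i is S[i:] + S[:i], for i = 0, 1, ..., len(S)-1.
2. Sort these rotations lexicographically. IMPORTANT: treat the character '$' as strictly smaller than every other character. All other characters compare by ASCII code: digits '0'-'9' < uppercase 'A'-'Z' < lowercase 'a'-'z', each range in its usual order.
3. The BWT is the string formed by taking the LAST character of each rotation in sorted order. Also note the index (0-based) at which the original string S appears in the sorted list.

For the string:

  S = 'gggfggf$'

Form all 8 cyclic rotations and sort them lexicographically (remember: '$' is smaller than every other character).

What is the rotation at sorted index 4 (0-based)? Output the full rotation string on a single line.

All 8 rotations (rotation i = S[i:]+S[:i]):
  rot[0] = gggfggf$
  rot[1] = ggfggf$g
  rot[2] = gfggf$gg
  rot[3] = fggf$ggg
  rot[4] = ggf$gggf
  rot[5] = gf$gggfg
  rot[6] = f$gggfgg
  rot[7] = $gggfggf
Sorted (with $ < everything):
  sorted[0] = $gggfggf
  sorted[1] = f$gggfgg
  sorted[2] = fggf$ggg
  sorted[3] = gf$gggfg
  sorted[4] = gfggf$gg
  sorted[5] = ggf$gggf
  sorted[6] = ggfggf$g
  sorted[7] = gggfggf$
sorted[4] = gfggf$gg

Answer: gfggf$gg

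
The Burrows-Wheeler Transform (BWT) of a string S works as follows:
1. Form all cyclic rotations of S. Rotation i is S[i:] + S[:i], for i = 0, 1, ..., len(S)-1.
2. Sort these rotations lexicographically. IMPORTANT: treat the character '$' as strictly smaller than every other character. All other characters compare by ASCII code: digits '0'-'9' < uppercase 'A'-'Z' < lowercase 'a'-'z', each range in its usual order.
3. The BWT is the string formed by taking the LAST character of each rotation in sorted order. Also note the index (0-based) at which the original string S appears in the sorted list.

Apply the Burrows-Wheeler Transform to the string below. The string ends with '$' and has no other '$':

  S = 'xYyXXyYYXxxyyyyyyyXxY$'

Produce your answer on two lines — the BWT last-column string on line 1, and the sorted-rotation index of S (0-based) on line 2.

All 22 rotations (rotation i = S[i:]+S[:i]):
  rot[0] = xYyXXyYYXxxyyyyyyyXxY$
  rot[1] = YyXXyYYXxxyyyyyyyXxY$x
  rot[2] = yXXyYYXxxyyyyyyyXxY$xY
  rot[3] = XXyYYXxxyyyyyyyXxY$xYy
  rot[4] = XyYYXxxyyyyyyyXxY$xYyX
  rot[5] = yYYXxxyyyyyyyXxY$xYyXX
  rot[6] = YYXxxyyyyyyyXxY$xYyXXy
  rot[7] = YXxxyyyyyyyXxY$xYyXXyY
  rot[8] = XxxyyyyyyyXxY$xYyXXyYY
  rot[9] = xxyyyyyyyXxY$xYyXXyYYX
  rot[10] = xyyyyyyyXxY$xYyXXyYYXx
  rot[11] = yyyyyyyXxY$xYyXXyYYXxx
  rot[12] = yyyyyyXxY$xYyXXyYYXxxy
  rot[13] = yyyyyXxY$xYyXXyYYXxxyy
  rot[14] = yyyyXxY$xYyXXyYYXxxyyy
  rot[15] = yyyXxY$xYyXXyYYXxxyyyy
  rot[16] = yyXxY$xYyXXyYYXxxyyyyy
  rot[17] = yXxY$xYyXXyYYXxxyyyyyy
  rot[18] = XxY$xYyXXyYYXxxyyyyyyy
  rot[19] = xY$xYyXXyYYXxxyyyyyyyX
  rot[20] = Y$xYyXXyYYXxxyyyyyyyXx
  rot[21] = $xYyXXyYYXxxyyyyyyyXxY
Sorted (with $ < everything):
  sorted[0] = $xYyXXyYYXxxyyyyyyyXxY  (last char: 'Y')
  sorted[1] = XXyYYXxxyyyyyyyXxY$xYy  (last char: 'y')
  sorted[2] = XxY$xYyXXyYYXxxyyyyyyy  (last char: 'y')
  sorted[3] = XxxyyyyyyyXxY$xYyXXyYY  (last char: 'Y')
  sorted[4] = XyYYXxxyyyyyyyXxY$xYyX  (last char: 'X')
  sorted[5] = Y$xYyXXyYYXxxyyyyyyyXx  (last char: 'x')
  sorted[6] = YXxxyyyyyyyXxY$xYyXXyY  (last char: 'Y')
  sorted[7] = YYXxxyyyyyyyXxY$xYyXXy  (last char: 'y')
  sorted[8] = YyXXyYYXxxyyyyyyyXxY$x  (last char: 'x')
  sorted[9] = xY$xYyXXyYYXxxyyyyyyyX  (last char: 'X')
  sorted[10] = xYyXXyYYXxxyyyyyyyXxY$  (last char: '$')
  sorted[11] = xxyyyyyyyXxY$xYyXXyYYX  (last char: 'X')
  sorted[12] = xyyyyyyyXxY$xYyXXyYYXx  (last char: 'x')
  sorted[13] = yXXyYYXxxyyyyyyyXxY$xY  (last char: 'Y')
  sorted[14] = yXxY$xYyXXyYYXxxyyyyyy  (last char: 'y')
  sorted[15] = yYYXxxyyyyyyyXxY$xYyXX  (last char: 'X')
  sorted[16] = yyXxY$xYyXXyYYXxxyyyyy  (last char: 'y')
  sorted[17] = yyyXxY$xYyXXyYYXxxyyyy  (last char: 'y')
  sorted[18] = yyyyXxY$xYyXXyYYXxxyyy  (last char: 'y')
  sorted[19] = yyyyyXxY$xYyXXyYYXxxyy  (last char: 'y')
  sorted[20] = yyyyyyXxY$xYyXXyYYXxxy  (last char: 'y')
  sorted[21] = yyyyyyyXxY$xYyXXyYYXxx  (last char: 'x')
Last column: YyyYXxYyxX$XxYyXyyyyyx
Original string S is at sorted index 10

Answer: YyyYXxYyxX$XxYyXyyyyyx
10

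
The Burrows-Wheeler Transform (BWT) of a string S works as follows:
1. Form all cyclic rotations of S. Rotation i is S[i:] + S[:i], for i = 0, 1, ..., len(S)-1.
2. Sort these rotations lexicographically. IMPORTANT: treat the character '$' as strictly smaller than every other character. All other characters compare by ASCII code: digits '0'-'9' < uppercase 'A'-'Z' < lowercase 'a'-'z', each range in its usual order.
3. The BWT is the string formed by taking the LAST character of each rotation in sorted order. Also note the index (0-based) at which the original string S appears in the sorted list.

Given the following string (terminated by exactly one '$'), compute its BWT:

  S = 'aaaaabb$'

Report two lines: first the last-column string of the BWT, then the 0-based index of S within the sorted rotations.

Answer: b$aaaaba
1

Derivation:
All 8 rotations (rotation i = S[i:]+S[:i]):
  rot[0] = aaaaabb$
  rot[1] = aaaabb$a
  rot[2] = aaabb$aa
  rot[3] = aabb$aaa
  rot[4] = abb$aaaa
  rot[5] = bb$aaaaa
  rot[6] = b$aaaaab
  rot[7] = $aaaaabb
Sorted (with $ < everything):
  sorted[0] = $aaaaabb  (last char: 'b')
  sorted[1] = aaaaabb$  (last char: '$')
  sorted[2] = aaaabb$a  (last char: 'a')
  sorted[3] = aaabb$aa  (last char: 'a')
  sorted[4] = aabb$aaa  (last char: 'a')
  sorted[5] = abb$aaaa  (last char: 'a')
  sorted[6] = b$aaaaab  (last char: 'b')
  sorted[7] = bb$aaaaa  (last char: 'a')
Last column: b$aaaaba
Original string S is at sorted index 1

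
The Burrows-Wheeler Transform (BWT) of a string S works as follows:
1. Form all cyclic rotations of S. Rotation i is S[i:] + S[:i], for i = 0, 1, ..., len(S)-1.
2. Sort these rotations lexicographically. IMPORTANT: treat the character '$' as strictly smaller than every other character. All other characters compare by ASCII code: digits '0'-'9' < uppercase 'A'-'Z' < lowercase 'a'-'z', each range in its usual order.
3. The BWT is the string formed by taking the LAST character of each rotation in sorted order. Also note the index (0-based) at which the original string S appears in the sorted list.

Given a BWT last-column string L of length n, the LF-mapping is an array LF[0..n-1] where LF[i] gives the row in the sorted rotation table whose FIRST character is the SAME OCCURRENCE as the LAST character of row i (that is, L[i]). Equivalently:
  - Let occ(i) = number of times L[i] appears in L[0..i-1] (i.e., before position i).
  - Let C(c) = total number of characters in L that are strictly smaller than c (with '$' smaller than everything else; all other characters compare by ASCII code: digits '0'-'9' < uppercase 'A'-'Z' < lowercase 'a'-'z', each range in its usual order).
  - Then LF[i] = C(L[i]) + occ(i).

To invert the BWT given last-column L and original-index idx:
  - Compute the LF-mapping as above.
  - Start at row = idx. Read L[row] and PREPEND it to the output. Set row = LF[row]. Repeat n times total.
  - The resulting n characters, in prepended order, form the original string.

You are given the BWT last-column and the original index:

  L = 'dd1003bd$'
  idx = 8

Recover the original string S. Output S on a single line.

LF mapping: 6 7 3 1 2 4 5 8 0
Walk LF starting at row 8, prepending L[row]:
  step 1: row=8, L[8]='$', prepend. Next row=LF[8]=0
  step 2: row=0, L[0]='d', prepend. Next row=LF[0]=6
  step 3: row=6, L[6]='b', prepend. Next row=LF[6]=5
  step 4: row=5, L[5]='3', prepend. Next row=LF[5]=4
  step 5: row=4, L[4]='0', prepend. Next row=LF[4]=2
  step 6: row=2, L[2]='1', prepend. Next row=LF[2]=3
  step 7: row=3, L[3]='0', prepend. Next row=LF[3]=1
  step 8: row=1, L[1]='d', prepend. Next row=LF[1]=7
  step 9: row=7, L[7]='d', prepend. Next row=LF[7]=8
Reversed output: dd0103bd$

Answer: dd0103bd$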